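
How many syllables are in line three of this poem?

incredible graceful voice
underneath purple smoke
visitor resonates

Line three: visitor (3), resonates (3) → 6

6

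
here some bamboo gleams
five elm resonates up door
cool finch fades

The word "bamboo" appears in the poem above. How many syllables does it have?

2

"bamboo" has 2 syllables.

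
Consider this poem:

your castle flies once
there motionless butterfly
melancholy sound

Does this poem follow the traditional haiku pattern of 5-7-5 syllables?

Line 1: your (1), castle (2), flies (1), once (1) → 5 ✓
Line 2: there (1), motionless (3), butterfly (3) → 7 ✓
Line 3: melancholy (4), sound (1) → 5 ✓

Yes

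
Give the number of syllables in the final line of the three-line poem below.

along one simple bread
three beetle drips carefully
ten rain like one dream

5

The final line: ten(1) + rain(1) + like(1) + one(1) + dream(1) = 5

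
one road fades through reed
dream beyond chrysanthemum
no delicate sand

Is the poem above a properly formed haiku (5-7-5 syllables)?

Line 1: "one road fades through reed": 1+1+1+1+1 = 5 ✓
Line 2: "dream beyond chrysanthemum": 1+2+4 = 7 ✓
Line 3: "no delicate sand": 1+3+1 = 5 ✓

Yes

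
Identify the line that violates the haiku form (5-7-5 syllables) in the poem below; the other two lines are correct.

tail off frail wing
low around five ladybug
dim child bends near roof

Line 1: tail(1) + off(1) + frail(1) + wing(1) = 4 (expected 5)
Line 2: low(1) + around(2) + five(1) + ladybug(3) = 7 ✓
Line 3: dim(1) + child(1) + bends(1) + near(1) + roof(1) = 5 ✓

Line 1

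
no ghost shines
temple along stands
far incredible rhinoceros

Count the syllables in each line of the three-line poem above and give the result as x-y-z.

Line 1: "no ghost shines": 1+1+1 = 3
Line 2: "temple along stands": 2+2+1 = 5
Line 3: "far incredible rhinoceros": 1+4+4 = 9

3-5-9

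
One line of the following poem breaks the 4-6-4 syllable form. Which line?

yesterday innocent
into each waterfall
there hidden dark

Line 1

Line 1: yesterday(3) + innocent(3) = 6 (expected 4)
Line 2: into(2) + each(1) + waterfall(3) = 6 ✓
Line 3: there(1) + hidden(2) + dark(1) = 4 ✓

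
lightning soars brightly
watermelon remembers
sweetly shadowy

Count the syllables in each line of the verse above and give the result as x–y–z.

Line 1: lightning(2) + soars(1) + brightly(2) = 5
Line 2: watermelon(4) + remembers(3) = 7
Line 3: sweetly(2) + shadowy(3) = 5

5–7–5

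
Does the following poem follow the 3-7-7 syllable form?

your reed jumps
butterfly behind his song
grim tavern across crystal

Yes

Line 1: your (1), reed (1), jumps (1) → 3 ✓
Line 2: butterfly (3), behind (2), his (1), song (1) → 7 ✓
Line 3: grim (1), tavern (2), across (2), crystal (2) → 7 ✓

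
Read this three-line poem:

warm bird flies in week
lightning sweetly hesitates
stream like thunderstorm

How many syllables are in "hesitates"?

"hesitates" has 3 syllables.

3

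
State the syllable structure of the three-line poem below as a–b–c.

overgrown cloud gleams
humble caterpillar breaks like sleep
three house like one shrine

5–9–5

Line 1: "overgrown cloud gleams": 3+1+1 = 5
Line 2: "humble caterpillar breaks like sleep": 2+4+1+1+1 = 9
Line 3: "three house like one shrine": 1+1+1+1+1 = 5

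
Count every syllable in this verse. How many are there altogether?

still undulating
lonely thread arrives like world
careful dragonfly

17

Line 1: "still undulating": 1+4 = 5
Line 2: "lonely thread arrives like world": 2+1+2+1+1 = 7
Line 3: "careful dragonfly": 2+3 = 5
Total: 5 + 7 + 5 = 17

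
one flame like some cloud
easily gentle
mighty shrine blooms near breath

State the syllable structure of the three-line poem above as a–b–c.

5–5–6

Line 1: one(1) + flame(1) + like(1) + some(1) + cloud(1) = 5
Line 2: easily(3) + gentle(2) = 5
Line 3: mighty(2) + shrine(1) + blooms(1) + near(1) + breath(1) = 6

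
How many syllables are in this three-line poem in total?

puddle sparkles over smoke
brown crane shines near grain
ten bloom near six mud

Line 1: "puddle sparkles over smoke": 2+2+2+1 = 7
Line 2: "brown crane shines near grain": 1+1+1+1+1 = 5
Line 3: "ten bloom near six mud": 1+1+1+1+1 = 5
Total: 7 + 5 + 5 = 17

17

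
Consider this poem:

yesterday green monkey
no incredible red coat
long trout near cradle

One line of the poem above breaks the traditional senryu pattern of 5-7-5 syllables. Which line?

Line 1: yesterday (3), green (1), monkey (2) → 6 (expected 5)
Line 2: no (1), incredible (4), red (1), coat (1) → 7 ✓
Line 3: long (1), trout (1), near (1), cradle (2) → 5 ✓

The first line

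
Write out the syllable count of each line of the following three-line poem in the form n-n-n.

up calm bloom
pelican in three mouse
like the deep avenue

Line 1: up (1), calm (1), bloom (1) → 3
Line 2: pelican (3), in (1), three (1), mouse (1) → 6
Line 3: like (1), the (1), deep (1), avenue (3) → 6

3-6-6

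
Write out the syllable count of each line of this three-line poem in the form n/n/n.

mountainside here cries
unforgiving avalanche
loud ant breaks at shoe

Line 1: mountainside(3) + here(1) + cries(1) = 5
Line 2: unforgiving(4) + avalanche(3) = 7
Line 3: loud(1) + ant(1) + breaks(1) + at(1) + shoe(1) = 5

5/7/5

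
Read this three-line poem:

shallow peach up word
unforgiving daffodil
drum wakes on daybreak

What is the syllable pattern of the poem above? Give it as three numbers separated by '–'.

5–7–5

Line 1: "shallow peach up word": 2+1+1+1 = 5
Line 2: "unforgiving daffodil": 4+3 = 7
Line 3: "drum wakes on daybreak": 1+1+1+2 = 5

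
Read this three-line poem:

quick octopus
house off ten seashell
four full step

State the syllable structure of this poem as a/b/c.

Line 1: "quick octopus": 1+3 = 4
Line 2: "house off ten seashell": 1+1+1+2 = 5
Line 3: "four full step": 1+1+1 = 3

4/5/3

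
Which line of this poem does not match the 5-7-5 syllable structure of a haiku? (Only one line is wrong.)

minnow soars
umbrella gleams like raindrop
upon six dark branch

Line 1: minnow(2) + soars(1) = 3 (expected 5)
Line 2: umbrella(3) + gleams(1) + like(1) + raindrop(2) = 7 ✓
Line 3: upon(2) + six(1) + dark(1) + branch(1) = 5 ✓

The first line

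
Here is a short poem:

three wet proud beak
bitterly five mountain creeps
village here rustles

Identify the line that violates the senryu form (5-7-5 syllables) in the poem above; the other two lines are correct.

Line 1: "three wet proud beak": 1+1+1+1 = 4 (expected 5)
Line 2: "bitterly five mountain creeps": 3+1+2+1 = 7 ✓
Line 3: "village here rustles": 2+1+2 = 5 ✓

The first line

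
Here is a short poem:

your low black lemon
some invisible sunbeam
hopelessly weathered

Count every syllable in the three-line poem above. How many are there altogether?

Line 1: your (1), low (1), black (1), lemon (2) → 5
Line 2: some (1), invisible (4), sunbeam (2) → 7
Line 3: hopelessly (3), weathered (2) → 5
Total: 5 + 7 + 5 = 17

17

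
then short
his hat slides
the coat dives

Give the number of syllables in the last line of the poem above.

The last line: "the coat dives": 1+1+1 = 3

3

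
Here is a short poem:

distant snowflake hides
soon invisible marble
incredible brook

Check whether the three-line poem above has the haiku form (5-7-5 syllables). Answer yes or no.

Line 1: distant (2), snowflake (2), hides (1) → 5 ✓
Line 2: soon (1), invisible (4), marble (2) → 7 ✓
Line 3: incredible (4), brook (1) → 5 ✓

Yes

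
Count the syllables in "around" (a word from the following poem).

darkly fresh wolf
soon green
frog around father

2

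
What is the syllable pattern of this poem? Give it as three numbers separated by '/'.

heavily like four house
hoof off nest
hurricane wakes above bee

6/3/7

Line 1: heavily(3) + like(1) + four(1) + house(1) = 6
Line 2: hoof(1) + off(1) + nest(1) = 3
Line 3: hurricane(3) + wakes(1) + above(2) + bee(1) = 7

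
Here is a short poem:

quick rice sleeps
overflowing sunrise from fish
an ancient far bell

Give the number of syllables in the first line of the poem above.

The first line: "quick rice sleeps": 1+1+1 = 3

3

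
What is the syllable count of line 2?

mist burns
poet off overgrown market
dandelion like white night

8

Line 2: poet(2) + off(1) + overgrown(3) + market(2) = 8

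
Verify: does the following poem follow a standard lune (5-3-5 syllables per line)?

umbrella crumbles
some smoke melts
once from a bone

No

Line 1: umbrella (3), crumbles (2) → 5 ✓
Line 2: some (1), smoke (1), melts (1) → 3 ✓
Line 3: once (1), from (1), a (1), bone (1) → 4 (expected 5)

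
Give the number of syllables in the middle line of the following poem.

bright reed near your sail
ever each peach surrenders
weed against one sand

7

The middle line: ever(2) + each(1) + peach(1) + surrenders(3) = 7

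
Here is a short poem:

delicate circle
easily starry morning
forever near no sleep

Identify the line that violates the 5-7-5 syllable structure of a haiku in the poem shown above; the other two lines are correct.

The third line

Line 1: "delicate circle": 3+2 = 5 ✓
Line 2: "easily starry morning": 3+2+2 = 7 ✓
Line 3: "forever near no sleep": 3+1+1+1 = 6 (expected 5)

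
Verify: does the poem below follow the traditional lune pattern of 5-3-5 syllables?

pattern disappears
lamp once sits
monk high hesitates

Line 1: "pattern disappears": 2+3 = 5 ✓
Line 2: "lamp once sits": 1+1+1 = 3 ✓
Line 3: "monk high hesitates": 1+1+3 = 5 ✓

Yes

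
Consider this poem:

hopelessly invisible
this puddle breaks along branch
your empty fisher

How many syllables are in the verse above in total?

19

Line 1: hopelessly(3) + invisible(4) = 7
Line 2: this(1) + puddle(2) + breaks(1) + along(2) + branch(1) = 7
Line 3: your(1) + empty(2) + fisher(2) = 5
Total: 7 + 7 + 5 = 19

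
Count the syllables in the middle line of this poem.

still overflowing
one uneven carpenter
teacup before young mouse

The middle line: "one uneven carpenter": 1+3+3 = 7

7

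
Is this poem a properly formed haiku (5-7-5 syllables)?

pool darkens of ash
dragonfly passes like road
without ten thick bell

Yes

Line 1: pool(1) + darkens(2) + of(1) + ash(1) = 5 ✓
Line 2: dragonfly(3) + passes(2) + like(1) + road(1) = 7 ✓
Line 3: without(2) + ten(1) + thick(1) + bell(1) = 5 ✓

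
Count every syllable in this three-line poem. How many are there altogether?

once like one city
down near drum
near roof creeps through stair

Line 1: once (1), like (1), one (1), city (2) → 5
Line 2: down (1), near (1), drum (1) → 3
Line 3: near (1), roof (1), creeps (1), through (1), stair (1) → 5
Total: 5 + 3 + 5 = 13

13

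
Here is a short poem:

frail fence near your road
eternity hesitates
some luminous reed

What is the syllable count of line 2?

Line 2: eternity (4), hesitates (3) → 7

7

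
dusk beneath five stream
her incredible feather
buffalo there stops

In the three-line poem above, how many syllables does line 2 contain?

Line 2: her(1) + incredible(4) + feather(2) = 7

7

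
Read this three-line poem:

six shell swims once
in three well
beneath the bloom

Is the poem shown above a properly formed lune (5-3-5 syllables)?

No

Line 1: "six shell swims once": 1+1+1+1 = 4 (expected 5)
Line 2: "in three well": 1+1+1 = 3 ✓
Line 3: "beneath the bloom": 2+1+1 = 4 (expected 5)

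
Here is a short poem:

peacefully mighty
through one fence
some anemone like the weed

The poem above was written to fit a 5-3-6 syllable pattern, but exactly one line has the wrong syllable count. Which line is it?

Line 1: peacefully (3), mighty (2) → 5 ✓
Line 2: through (1), one (1), fence (1) → 3 ✓
Line 3: some (1), anemone (4), like (1), the (1), weed (1) → 8 (expected 6)

The third line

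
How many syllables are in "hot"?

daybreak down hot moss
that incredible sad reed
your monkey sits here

1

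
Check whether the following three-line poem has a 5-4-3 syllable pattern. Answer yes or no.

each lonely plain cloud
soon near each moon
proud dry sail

Yes

Line 1: "each lonely plain cloud": 1+2+1+1 = 5 ✓
Line 2: "soon near each moon": 1+1+1+1 = 4 ✓
Line 3: "proud dry sail": 1+1+1 = 3 ✓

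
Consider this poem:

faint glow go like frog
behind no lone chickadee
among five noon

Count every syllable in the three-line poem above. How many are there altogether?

16

Line 1: faint (1), glow (1), go (1), like (1), frog (1) → 5
Line 2: behind (2), no (1), lone (1), chickadee (3) → 7
Line 3: among (2), five (1), noon (1) → 4
Total: 5 + 7 + 4 = 16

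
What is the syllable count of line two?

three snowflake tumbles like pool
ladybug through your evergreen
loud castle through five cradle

Line two: ladybug (3), through (1), your (1), evergreen (3) → 8

8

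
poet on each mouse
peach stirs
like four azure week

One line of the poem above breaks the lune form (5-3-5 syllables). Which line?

The second line

Line 1: poet (2), on (1), each (1), mouse (1) → 5 ✓
Line 2: peach (1), stirs (1) → 2 (expected 3)
Line 3: like (1), four (1), azure (2), week (1) → 5 ✓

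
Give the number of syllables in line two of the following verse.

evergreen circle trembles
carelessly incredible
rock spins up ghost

7

Line two: carelessly (3), incredible (4) → 7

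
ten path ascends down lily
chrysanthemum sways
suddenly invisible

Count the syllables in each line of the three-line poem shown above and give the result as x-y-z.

7-5-7

Line 1: ten(1) + path(1) + ascends(2) + down(1) + lily(2) = 7
Line 2: chrysanthemum(4) + sways(1) = 5
Line 3: suddenly(3) + invisible(4) = 7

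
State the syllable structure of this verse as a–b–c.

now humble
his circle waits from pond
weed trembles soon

3–6–4

Line 1: "now humble": 1+2 = 3
Line 2: "his circle waits from pond": 1+2+1+1+1 = 6
Line 3: "weed trembles soon": 1+2+1 = 4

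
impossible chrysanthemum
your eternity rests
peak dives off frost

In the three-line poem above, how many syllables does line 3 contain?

Line 3: "peak dives off frost": 1+1+1+1 = 4

4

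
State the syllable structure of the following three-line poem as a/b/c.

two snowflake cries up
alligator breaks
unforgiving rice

Line 1: two (1), snowflake (2), cries (1), up (1) → 5
Line 2: alligator (4), breaks (1) → 5
Line 3: unforgiving (4), rice (1) → 5

5/5/5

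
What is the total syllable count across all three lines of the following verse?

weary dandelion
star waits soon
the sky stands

Line 1: "weary dandelion": 2+4 = 6
Line 2: "star waits soon": 1+1+1 = 3
Line 3: "the sky stands": 1+1+1 = 3
Total: 6 + 3 + 3 = 12

12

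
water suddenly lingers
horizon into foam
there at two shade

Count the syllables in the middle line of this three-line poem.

6

The middle line: horizon (3), into (2), foam (1) → 6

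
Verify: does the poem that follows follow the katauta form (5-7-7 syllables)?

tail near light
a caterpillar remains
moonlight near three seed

Line 1: tail (1), near (1), light (1) → 3 (expected 5)
Line 2: a (1), caterpillar (4), remains (2) → 7 ✓
Line 3: moonlight (2), near (1), three (1), seed (1) → 5 (expected 7)

No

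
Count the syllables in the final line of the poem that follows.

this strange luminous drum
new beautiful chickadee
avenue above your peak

7

The final line: "avenue above your peak": 3+2+1+1 = 7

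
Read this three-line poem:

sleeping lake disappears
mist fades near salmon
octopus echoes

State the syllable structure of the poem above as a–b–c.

6–5–5

Line 1: sleeping (2), lake (1), disappears (3) → 6
Line 2: mist (1), fades (1), near (1), salmon (2) → 5
Line 3: octopus (3), echoes (2) → 5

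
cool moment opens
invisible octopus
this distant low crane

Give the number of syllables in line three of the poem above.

5

Line three: this(1) + distant(2) + low(1) + crane(1) = 5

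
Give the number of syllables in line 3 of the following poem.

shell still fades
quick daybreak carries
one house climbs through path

5

Line 3: "one house climbs through path": 1+1+1+1+1 = 5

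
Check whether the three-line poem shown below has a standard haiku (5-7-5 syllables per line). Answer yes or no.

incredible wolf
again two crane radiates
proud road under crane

Line 1: incredible (4), wolf (1) → 5 ✓
Line 2: again (2), two (1), crane (1), radiates (3) → 7 ✓
Line 3: proud (1), road (1), under (2), crane (1) → 5 ✓

Yes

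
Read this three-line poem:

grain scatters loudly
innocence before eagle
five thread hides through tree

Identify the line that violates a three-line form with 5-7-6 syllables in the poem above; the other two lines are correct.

The third line

Line 1: grain(1) + scatters(2) + loudly(2) = 5 ✓
Line 2: innocence(3) + before(2) + eagle(2) = 7 ✓
Line 3: five(1) + thread(1) + hides(1) + through(1) + tree(1) = 5 (expected 6)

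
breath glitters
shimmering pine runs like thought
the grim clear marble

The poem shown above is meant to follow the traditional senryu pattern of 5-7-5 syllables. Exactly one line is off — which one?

The first line

Line 1: breath(1) + glitters(2) = 3 (expected 5)
Line 2: shimmering(3) + pine(1) + runs(1) + like(1) + thought(1) = 7 ✓
Line 3: the(1) + grim(1) + clear(1) + marble(2) = 5 ✓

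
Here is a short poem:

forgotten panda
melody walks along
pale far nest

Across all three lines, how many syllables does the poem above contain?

14

Line 1: forgotten(3) + panda(2) = 5
Line 2: melody(3) + walks(1) + along(2) = 6
Line 3: pale(1) + far(1) + nest(1) = 3
Total: 5 + 6 + 3 = 14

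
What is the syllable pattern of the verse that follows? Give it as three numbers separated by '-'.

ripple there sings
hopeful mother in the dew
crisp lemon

4-7-3

Line 1: "ripple there sings": 2+1+1 = 4
Line 2: "hopeful mother in the dew": 2+2+1+1+1 = 7
Line 3: "crisp lemon": 1+2 = 3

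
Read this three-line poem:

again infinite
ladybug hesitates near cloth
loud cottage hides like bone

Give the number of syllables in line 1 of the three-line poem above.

Line 1: "again infinite": 2+3 = 5

5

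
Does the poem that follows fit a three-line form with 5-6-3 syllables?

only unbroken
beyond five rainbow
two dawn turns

No

Line 1: only (2), unbroken (3) → 5 ✓
Line 2: beyond (2), five (1), rainbow (2) → 5 (expected 6)
Line 3: two (1), dawn (1), turns (1) → 3 ✓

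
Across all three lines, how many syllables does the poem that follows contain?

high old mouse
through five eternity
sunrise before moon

14

Line 1: high (1), old (1), mouse (1) → 3
Line 2: through (1), five (1), eternity (4) → 6
Line 3: sunrise (2), before (2), moon (1) → 5
Total: 3 + 6 + 5 = 14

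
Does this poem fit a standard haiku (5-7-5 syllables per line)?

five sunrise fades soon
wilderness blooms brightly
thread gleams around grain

Line 1: "five sunrise fades soon": 1+2+1+1 = 5 ✓
Line 2: "wilderness blooms brightly": 3+1+2 = 6 (expected 7)
Line 3: "thread gleams around grain": 1+1+2+1 = 5 ✓

No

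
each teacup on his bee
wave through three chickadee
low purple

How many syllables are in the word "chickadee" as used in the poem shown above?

"chickadee" has 3 syllables.

3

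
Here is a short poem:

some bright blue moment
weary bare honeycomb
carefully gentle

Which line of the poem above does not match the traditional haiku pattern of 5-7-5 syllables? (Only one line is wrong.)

Line 2

Line 1: "some bright blue moment": 1+1+1+2 = 5 ✓
Line 2: "weary bare honeycomb": 2+1+3 = 6 (expected 7)
Line 3: "carefully gentle": 3+2 = 5 ✓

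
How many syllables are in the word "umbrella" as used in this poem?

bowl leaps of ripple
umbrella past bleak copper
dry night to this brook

3

"umbrella" has 3 syllables.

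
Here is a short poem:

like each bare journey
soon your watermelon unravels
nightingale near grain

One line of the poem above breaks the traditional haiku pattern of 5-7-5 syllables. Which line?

Line 1: "like each bare journey": 1+1+1+2 = 5 ✓
Line 2: "soon your watermelon unravels": 1+1+4+3 = 9 (expected 7)
Line 3: "nightingale near grain": 3+1+1 = 5 ✓

Line 2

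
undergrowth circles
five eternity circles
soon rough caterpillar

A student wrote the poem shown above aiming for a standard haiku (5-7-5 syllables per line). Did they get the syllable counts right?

No

Line 1: undergrowth(3) + circles(2) = 5 ✓
Line 2: five(1) + eternity(4) + circles(2) = 7 ✓
Line 3: soon(1) + rough(1) + caterpillar(4) = 6 (expected 5)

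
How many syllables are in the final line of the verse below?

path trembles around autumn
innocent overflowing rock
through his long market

5

The final line: through (1), his (1), long (1), market (2) → 5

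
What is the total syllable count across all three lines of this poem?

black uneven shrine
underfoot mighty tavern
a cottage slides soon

Line 1: black(1) + uneven(3) + shrine(1) = 5
Line 2: underfoot(3) + mighty(2) + tavern(2) = 7
Line 3: a(1) + cottage(2) + slides(1) + soon(1) = 5
Total: 5 + 7 + 5 = 17

17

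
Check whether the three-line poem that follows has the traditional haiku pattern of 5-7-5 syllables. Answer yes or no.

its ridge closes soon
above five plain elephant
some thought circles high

Line 1: "its ridge closes soon": 1+1+2+1 = 5 ✓
Line 2: "above five plain elephant": 2+1+1+3 = 7 ✓
Line 3: "some thought circles high": 1+1+2+1 = 5 ✓

Yes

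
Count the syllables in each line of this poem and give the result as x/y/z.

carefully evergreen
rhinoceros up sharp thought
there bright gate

6/7/3

Line 1: "carefully evergreen": 3+3 = 6
Line 2: "rhinoceros up sharp thought": 4+1+1+1 = 7
Line 3: "there bright gate": 1+1+1 = 3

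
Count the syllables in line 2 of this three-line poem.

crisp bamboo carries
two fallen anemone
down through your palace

7

Line 2: two(1) + fallen(2) + anemone(4) = 7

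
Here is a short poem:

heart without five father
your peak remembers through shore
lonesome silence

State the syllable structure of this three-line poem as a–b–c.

Line 1: "heart without five father": 1+2+1+2 = 6
Line 2: "your peak remembers through shore": 1+1+3+1+1 = 7
Line 3: "lonesome silence": 2+2 = 4

6–7–4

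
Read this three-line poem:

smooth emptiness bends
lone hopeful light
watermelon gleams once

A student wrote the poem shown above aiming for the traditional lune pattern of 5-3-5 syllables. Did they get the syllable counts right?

Line 1: smooth (1), emptiness (3), bends (1) → 5 ✓
Line 2: lone (1), hopeful (2), light (1) → 4 (expected 3)
Line 3: watermelon (4), gleams (1), once (1) → 6 (expected 5)

No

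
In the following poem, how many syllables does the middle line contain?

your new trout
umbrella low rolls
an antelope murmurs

The middle line: "umbrella low rolls": 3+1+1 = 5

5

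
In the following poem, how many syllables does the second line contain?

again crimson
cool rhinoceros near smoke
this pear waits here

7

The second line: cool(1) + rhinoceros(4) + near(1) + smoke(1) = 7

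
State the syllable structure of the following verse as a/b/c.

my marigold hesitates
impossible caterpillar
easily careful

Line 1: my(1) + marigold(3) + hesitates(3) = 7
Line 2: impossible(4) + caterpillar(4) = 8
Line 3: easily(3) + careful(2) = 5

7/8/5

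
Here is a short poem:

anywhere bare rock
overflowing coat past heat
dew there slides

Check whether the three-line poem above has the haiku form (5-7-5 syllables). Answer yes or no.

No

Line 1: "anywhere bare rock": 3+1+1 = 5 ✓
Line 2: "overflowing coat past heat": 4+1+1+1 = 7 ✓
Line 3: "dew there slides": 1+1+1 = 3 (expected 5)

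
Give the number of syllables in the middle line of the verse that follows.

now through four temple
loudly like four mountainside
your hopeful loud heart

7

The middle line: loudly(2) + like(1) + four(1) + mountainside(3) = 7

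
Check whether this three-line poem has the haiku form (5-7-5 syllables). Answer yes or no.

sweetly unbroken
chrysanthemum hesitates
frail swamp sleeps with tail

Yes

Line 1: "sweetly unbroken": 2+3 = 5 ✓
Line 2: "chrysanthemum hesitates": 4+3 = 7 ✓
Line 3: "frail swamp sleeps with tail": 1+1+1+1+1 = 5 ✓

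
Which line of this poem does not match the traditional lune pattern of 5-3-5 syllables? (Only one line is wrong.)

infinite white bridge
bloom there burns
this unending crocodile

Line 3

Line 1: infinite(3) + white(1) + bridge(1) = 5 ✓
Line 2: bloom(1) + there(1) + burns(1) = 3 ✓
Line 3: this(1) + unending(3) + crocodile(3) = 7 (expected 5)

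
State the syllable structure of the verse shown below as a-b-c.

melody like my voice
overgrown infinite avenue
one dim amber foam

6-9-5

Line 1: "melody like my voice": 3+1+1+1 = 6
Line 2: "overgrown infinite avenue": 3+3+3 = 9
Line 3: "one dim amber foam": 1+1+2+1 = 5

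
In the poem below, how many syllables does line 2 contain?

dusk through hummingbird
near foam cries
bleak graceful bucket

Line 2: "near foam cries": 1+1+1 = 3

3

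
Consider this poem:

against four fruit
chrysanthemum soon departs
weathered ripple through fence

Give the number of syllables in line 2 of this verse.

Line 2: chrysanthemum (4), soon (1), departs (2) → 7

7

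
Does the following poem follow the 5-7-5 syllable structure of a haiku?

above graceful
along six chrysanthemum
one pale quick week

No

Line 1: above (2), graceful (2) → 4 (expected 5)
Line 2: along (2), six (1), chrysanthemum (4) → 7 ✓
Line 3: one (1), pale (1), quick (1), week (1) → 4 (expected 5)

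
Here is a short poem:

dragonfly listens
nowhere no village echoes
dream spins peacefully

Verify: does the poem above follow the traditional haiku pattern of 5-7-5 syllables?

Line 1: dragonfly(3) + listens(2) = 5 ✓
Line 2: nowhere(2) + no(1) + village(2) + echoes(2) = 7 ✓
Line 3: dream(1) + spins(1) + peacefully(3) = 5 ✓

Yes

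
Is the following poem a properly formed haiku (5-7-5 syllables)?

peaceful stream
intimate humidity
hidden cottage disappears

Line 1: peaceful(2) + stream(1) = 3 (expected 5)
Line 2: intimate(3) + humidity(4) = 7 ✓
Line 3: hidden(2) + cottage(2) + disappears(3) = 7 (expected 5)

No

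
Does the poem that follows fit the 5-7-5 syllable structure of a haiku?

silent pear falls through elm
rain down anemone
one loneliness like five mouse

Line 1: "silent pear falls through elm": 2+1+1+1+1 = 6 (expected 5)
Line 2: "rain down anemone": 1+1+4 = 6 (expected 7)
Line 3: "one loneliness like five mouse": 1+3+1+1+1 = 7 (expected 5)

No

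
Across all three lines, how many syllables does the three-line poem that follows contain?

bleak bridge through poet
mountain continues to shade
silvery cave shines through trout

Line 1: bleak(1) + bridge(1) + through(1) + poet(2) = 5
Line 2: mountain(2) + continues(3) + to(1) + shade(1) = 7
Line 3: silvery(3) + cave(1) + shines(1) + through(1) + trout(1) = 7
Total: 5 + 7 + 7 = 19

19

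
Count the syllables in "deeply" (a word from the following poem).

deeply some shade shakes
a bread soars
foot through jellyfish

2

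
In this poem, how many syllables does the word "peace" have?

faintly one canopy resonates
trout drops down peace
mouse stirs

"peace" has 1 syllable.

1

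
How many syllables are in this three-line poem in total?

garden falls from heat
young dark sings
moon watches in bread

Line 1: "garden falls from heat": 2+1+1+1 = 5
Line 2: "young dark sings": 1+1+1 = 3
Line 3: "moon watches in bread": 1+2+1+1 = 5
Total: 5 + 3 + 5 = 13

13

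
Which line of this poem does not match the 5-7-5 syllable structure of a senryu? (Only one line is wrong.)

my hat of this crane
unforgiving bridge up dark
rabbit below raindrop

Line 3

Line 1: my(1) + hat(1) + of(1) + this(1) + crane(1) = 5 ✓
Line 2: unforgiving(4) + bridge(1) + up(1) + dark(1) = 7 ✓
Line 3: rabbit(2) + below(2) + raindrop(2) = 6 (expected 5)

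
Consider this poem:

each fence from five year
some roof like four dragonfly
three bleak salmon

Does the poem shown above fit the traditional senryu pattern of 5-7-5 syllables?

No

Line 1: each(1) + fence(1) + from(1) + five(1) + year(1) = 5 ✓
Line 2: some(1) + roof(1) + like(1) + four(1) + dragonfly(3) = 7 ✓
Line 3: three(1) + bleak(1) + salmon(2) = 4 (expected 5)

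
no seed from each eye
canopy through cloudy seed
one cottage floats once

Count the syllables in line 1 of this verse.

5

Line 1: no (1), seed (1), from (1), each (1), eye (1) → 5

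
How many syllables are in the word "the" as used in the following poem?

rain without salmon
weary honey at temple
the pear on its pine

1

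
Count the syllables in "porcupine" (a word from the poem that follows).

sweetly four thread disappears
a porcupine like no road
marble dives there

3

"porcupine" has 3 syllables.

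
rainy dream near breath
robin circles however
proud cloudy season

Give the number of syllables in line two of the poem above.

7

Line two: robin(2) + circles(2) + however(3) = 7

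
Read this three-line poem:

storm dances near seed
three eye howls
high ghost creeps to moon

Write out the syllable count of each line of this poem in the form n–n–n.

Line 1: "storm dances near seed": 1+2+1+1 = 5
Line 2: "three eye howls": 1+1+1 = 3
Line 3: "high ghost creeps to moon": 1+1+1+1+1 = 5

5–3–5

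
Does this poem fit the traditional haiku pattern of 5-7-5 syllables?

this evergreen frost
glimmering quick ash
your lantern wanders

No

Line 1: this (1), evergreen (3), frost (1) → 5 ✓
Line 2: glimmering (3), quick (1), ash (1) → 5 (expected 7)
Line 3: your (1), lantern (2), wanders (2) → 5 ✓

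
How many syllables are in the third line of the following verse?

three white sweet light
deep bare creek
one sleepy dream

4

The third line: one (1), sleepy (2), dream (1) → 4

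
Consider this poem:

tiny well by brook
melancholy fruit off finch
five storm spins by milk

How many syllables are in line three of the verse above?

5

Line three: "five storm spins by milk": 1+1+1+1+1 = 5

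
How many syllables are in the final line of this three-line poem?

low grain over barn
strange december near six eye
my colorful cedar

The final line: "my colorful cedar": 1+3+2 = 6

6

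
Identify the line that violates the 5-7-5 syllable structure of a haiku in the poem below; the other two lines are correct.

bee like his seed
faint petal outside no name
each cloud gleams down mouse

Line 1

Line 1: bee (1), like (1), his (1), seed (1) → 4 (expected 5)
Line 2: faint (1), petal (2), outside (2), no (1), name (1) → 7 ✓
Line 3: each (1), cloud (1), gleams (1), down (1), mouse (1) → 5 ✓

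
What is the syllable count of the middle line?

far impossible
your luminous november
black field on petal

7

The middle line: your (1), luminous (3), november (3) → 7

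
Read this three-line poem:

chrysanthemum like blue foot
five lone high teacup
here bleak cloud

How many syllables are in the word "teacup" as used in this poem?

2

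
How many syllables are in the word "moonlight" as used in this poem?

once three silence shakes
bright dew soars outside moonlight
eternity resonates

"moonlight" has 2 syllables.

2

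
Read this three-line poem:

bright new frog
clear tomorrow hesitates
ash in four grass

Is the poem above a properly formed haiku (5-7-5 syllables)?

Line 1: bright (1), new (1), frog (1) → 3 (expected 5)
Line 2: clear (1), tomorrow (3), hesitates (3) → 7 ✓
Line 3: ash (1), in (1), four (1), grass (1) → 4 (expected 5)

No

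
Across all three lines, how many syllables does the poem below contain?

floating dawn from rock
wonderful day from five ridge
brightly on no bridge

Line 1: "floating dawn from rock": 2+1+1+1 = 5
Line 2: "wonderful day from five ridge": 3+1+1+1+1 = 7
Line 3: "brightly on no bridge": 2+1+1+1 = 5
Total: 5 + 7 + 5 = 17

17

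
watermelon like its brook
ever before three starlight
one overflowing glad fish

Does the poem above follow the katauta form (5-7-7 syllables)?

No

Line 1: watermelon(4) + like(1) + its(1) + brook(1) = 7 (expected 5)
Line 2: ever(2) + before(2) + three(1) + starlight(2) = 7 ✓
Line 3: one(1) + overflowing(4) + glad(1) + fish(1) = 7 ✓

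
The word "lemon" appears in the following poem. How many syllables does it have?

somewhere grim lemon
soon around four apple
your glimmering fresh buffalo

"lemon" has 2 syllables.

2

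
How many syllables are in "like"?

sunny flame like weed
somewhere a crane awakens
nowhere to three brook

1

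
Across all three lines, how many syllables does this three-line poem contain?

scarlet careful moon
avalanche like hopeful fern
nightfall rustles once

17

Line 1: scarlet(2) + careful(2) + moon(1) = 5
Line 2: avalanche(3) + like(1) + hopeful(2) + fern(1) = 7
Line 3: nightfall(2) + rustles(2) + once(1) = 5
Total: 5 + 7 + 5 = 17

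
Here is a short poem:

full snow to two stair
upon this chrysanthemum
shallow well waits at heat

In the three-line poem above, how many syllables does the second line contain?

The second line: upon (2), this (1), chrysanthemum (4) → 7

7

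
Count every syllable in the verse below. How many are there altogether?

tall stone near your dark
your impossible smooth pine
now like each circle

17

Line 1: "tall stone near your dark": 1+1+1+1+1 = 5
Line 2: "your impossible smooth pine": 1+4+1+1 = 7
Line 3: "now like each circle": 1+1+1+2 = 5
Total: 5 + 7 + 5 = 17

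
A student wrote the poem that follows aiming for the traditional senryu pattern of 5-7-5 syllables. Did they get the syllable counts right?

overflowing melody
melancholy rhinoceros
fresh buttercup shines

Line 1: overflowing (4), melody (3) → 7 (expected 5)
Line 2: melancholy (4), rhinoceros (4) → 8 (expected 7)
Line 3: fresh (1), buttercup (3), shines (1) → 5 ✓

No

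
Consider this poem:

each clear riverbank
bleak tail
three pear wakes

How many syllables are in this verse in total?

10

Line 1: "each clear riverbank": 1+1+3 = 5
Line 2: "bleak tail": 1+1 = 2
Line 3: "three pear wakes": 1+1+1 = 3
Total: 5 + 2 + 3 = 10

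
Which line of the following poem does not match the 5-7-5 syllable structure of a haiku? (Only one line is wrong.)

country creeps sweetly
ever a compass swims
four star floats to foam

Line 1: country (2), creeps (1), sweetly (2) → 5 ✓
Line 2: ever (2), a (1), compass (2), swims (1) → 6 (expected 7)
Line 3: four (1), star (1), floats (1), to (1), foam (1) → 5 ✓

Line 2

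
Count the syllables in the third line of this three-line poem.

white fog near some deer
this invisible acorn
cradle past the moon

5

The third line: cradle (2), past (1), the (1), moon (1) → 5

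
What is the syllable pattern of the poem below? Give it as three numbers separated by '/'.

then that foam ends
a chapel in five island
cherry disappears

4/7/5

Line 1: "then that foam ends": 1+1+1+1 = 4
Line 2: "a chapel in five island": 1+2+1+1+2 = 7
Line 3: "cherry disappears": 2+3 = 5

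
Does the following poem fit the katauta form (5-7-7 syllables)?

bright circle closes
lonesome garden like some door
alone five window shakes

No

Line 1: bright(1) + circle(2) + closes(2) = 5 ✓
Line 2: lonesome(2) + garden(2) + like(1) + some(1) + door(1) = 7 ✓
Line 3: alone(2) + five(1) + window(2) + shakes(1) = 6 (expected 7)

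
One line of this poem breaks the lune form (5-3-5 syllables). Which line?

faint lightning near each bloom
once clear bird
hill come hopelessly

Line 1: "faint lightning near each bloom": 1+2+1+1+1 = 6 (expected 5)
Line 2: "once clear bird": 1+1+1 = 3 ✓
Line 3: "hill come hopelessly": 1+1+3 = 5 ✓

Line 1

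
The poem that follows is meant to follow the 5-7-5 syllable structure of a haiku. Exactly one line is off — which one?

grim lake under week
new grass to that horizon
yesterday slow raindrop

Line 3

Line 1: grim(1) + lake(1) + under(2) + week(1) = 5 ✓
Line 2: new(1) + grass(1) + to(1) + that(1) + horizon(3) = 7 ✓
Line 3: yesterday(3) + slow(1) + raindrop(2) = 6 (expected 5)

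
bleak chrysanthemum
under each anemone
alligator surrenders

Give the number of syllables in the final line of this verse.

7

The final line: alligator (4), surrenders (3) → 7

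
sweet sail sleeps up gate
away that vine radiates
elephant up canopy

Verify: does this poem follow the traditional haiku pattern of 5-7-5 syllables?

No

Line 1: sweet (1), sail (1), sleeps (1), up (1), gate (1) → 5 ✓
Line 2: away (2), that (1), vine (1), radiates (3) → 7 ✓
Line 3: elephant (3), up (1), canopy (3) → 7 (expected 5)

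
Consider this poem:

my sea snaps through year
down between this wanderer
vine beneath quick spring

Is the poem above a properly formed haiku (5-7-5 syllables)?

Yes

Line 1: "my sea snaps through year": 1+1+1+1+1 = 5 ✓
Line 2: "down between this wanderer": 1+2+1+3 = 7 ✓
Line 3: "vine beneath quick spring": 1+2+1+1 = 5 ✓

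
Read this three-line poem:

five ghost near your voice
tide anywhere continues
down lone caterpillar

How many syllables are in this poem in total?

Line 1: "five ghost near your voice": 1+1+1+1+1 = 5
Line 2: "tide anywhere continues": 1+3+3 = 7
Line 3: "down lone caterpillar": 1+1+4 = 6
Total: 5 + 7 + 6 = 18

18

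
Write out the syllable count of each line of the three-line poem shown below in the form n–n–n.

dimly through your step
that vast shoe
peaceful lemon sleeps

Line 1: dimly(2) + through(1) + your(1) + step(1) = 5
Line 2: that(1) + vast(1) + shoe(1) = 3
Line 3: peaceful(2) + lemon(2) + sleeps(1) = 5

5–3–5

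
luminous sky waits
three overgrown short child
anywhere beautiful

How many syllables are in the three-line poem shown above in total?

Line 1: "luminous sky waits": 3+1+1 = 5
Line 2: "three overgrown short child": 1+3+1+1 = 6
Line 3: "anywhere beautiful": 3+3 = 6
Total: 5 + 6 + 6 = 17

17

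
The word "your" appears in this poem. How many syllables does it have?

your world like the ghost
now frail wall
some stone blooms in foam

1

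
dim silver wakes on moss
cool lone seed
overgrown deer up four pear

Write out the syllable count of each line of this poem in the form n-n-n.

6-3-7

Line 1: dim (1), silver (2), wakes (1), on (1), moss (1) → 6
Line 2: cool (1), lone (1), seed (1) → 3
Line 3: overgrown (3), deer (1), up (1), four (1), pear (1) → 7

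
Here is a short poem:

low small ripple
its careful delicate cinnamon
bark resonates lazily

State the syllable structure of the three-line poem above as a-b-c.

4-9-7

Line 1: low (1), small (1), ripple (2) → 4
Line 2: its (1), careful (2), delicate (3), cinnamon (3) → 9
Line 3: bark (1), resonates (3), lazily (3) → 7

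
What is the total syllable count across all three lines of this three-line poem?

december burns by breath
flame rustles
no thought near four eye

Line 1: december (3), burns (1), by (1), breath (1) → 6
Line 2: flame (1), rustles (2) → 3
Line 3: no (1), thought (1), near (1), four (1), eye (1) → 5
Total: 6 + 3 + 5 = 14

14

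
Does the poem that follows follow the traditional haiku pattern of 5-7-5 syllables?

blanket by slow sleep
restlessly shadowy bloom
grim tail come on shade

Yes

Line 1: blanket (2), by (1), slow (1), sleep (1) → 5 ✓
Line 2: restlessly (3), shadowy (3), bloom (1) → 7 ✓
Line 3: grim (1), tail (1), come (1), on (1), shade (1) → 5 ✓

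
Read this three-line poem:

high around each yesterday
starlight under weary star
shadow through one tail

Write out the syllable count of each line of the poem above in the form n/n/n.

7/7/5

Line 1: high (1), around (2), each (1), yesterday (3) → 7
Line 2: starlight (2), under (2), weary (2), star (1) → 7
Line 3: shadow (2), through (1), one (1), tail (1) → 5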